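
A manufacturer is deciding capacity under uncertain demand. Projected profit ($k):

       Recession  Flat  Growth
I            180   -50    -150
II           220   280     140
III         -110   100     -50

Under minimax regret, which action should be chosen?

Column bests: Recession=220, Flat=280, Growth=140.
I regrets: 40, 330, 290 → max 330
II regrets: 0, 0, 0 → max 0
III regrets: 330, 180, 190 → max 330
Smallest max regret = 0 → II.

II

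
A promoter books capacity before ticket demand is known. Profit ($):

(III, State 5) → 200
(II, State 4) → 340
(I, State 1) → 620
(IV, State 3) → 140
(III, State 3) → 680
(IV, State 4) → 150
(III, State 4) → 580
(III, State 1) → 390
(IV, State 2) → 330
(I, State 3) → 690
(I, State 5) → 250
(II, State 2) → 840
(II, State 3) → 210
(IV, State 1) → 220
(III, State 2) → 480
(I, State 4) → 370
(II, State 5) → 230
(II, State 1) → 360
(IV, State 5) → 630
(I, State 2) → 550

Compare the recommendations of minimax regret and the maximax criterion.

minimax regret → I; maximax → II (disagree)

Column bests: State 1=620, State 2=840, State 3=690, State 4=580, State 5=630.
I regrets: 0, 290, 0, 210, 380 → max 380
II regrets: 260, 0, 480, 240, 400 → max 480
III regrets: 230, 360, 10, 0, 430 → max 430
IV regrets: 400, 510, 550, 430, 0 → max 550
Smallest max regret = 380 → I.
Row maxima: I=690, II=840, III=680, IV=630
Best best-case = 840 → II.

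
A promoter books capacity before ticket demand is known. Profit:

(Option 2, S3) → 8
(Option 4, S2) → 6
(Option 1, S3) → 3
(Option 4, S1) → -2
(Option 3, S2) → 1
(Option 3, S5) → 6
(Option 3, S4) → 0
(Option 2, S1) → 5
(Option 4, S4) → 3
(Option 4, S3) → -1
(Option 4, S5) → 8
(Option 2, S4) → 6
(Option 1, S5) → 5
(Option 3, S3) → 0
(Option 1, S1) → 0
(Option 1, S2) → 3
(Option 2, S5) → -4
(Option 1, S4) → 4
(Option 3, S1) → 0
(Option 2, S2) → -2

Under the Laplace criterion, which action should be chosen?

Option 1

Row averages: Option 1=3, Option 2=2.6, Option 3=1.4, Option 4=2.8
Highest average = 3 → Option 1.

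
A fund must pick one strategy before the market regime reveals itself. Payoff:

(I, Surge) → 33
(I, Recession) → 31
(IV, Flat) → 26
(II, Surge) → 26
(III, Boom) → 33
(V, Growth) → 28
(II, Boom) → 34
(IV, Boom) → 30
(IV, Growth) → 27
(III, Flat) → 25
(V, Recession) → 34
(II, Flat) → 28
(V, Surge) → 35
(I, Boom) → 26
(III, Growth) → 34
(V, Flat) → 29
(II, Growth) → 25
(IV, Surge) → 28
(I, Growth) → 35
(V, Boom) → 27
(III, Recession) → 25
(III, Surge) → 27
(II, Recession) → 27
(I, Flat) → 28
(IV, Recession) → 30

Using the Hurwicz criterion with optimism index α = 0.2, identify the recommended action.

I: 0.2·35 + 0.8·26 = 27.8
II: 0.2·34 + 0.8·25 = 26.8
III: 0.2·34 + 0.8·25 = 26.8
IV: 0.2·30 + 0.8·26 = 26.8
V: 0.2·35 + 0.8·27 = 28.6
Highest Hurwicz score = 28.6 → V.

V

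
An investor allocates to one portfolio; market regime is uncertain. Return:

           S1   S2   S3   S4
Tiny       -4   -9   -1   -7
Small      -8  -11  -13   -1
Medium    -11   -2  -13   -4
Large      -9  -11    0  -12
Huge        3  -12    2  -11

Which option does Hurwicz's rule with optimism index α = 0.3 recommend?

Tiny: 0.3·(-1) + 0.7·(-9) = -6.6
Small: 0.3·(-1) + 0.7·(-13) = -9.4
Medium: 0.3·(-2) + 0.7·(-13) = -9.7
Large: 0.3·0 + 0.7·(-12) = -8.4
Huge: 0.3·3 + 0.7·(-12) = -7.5
Highest Hurwicz score = -6.6 → Tiny.

Tiny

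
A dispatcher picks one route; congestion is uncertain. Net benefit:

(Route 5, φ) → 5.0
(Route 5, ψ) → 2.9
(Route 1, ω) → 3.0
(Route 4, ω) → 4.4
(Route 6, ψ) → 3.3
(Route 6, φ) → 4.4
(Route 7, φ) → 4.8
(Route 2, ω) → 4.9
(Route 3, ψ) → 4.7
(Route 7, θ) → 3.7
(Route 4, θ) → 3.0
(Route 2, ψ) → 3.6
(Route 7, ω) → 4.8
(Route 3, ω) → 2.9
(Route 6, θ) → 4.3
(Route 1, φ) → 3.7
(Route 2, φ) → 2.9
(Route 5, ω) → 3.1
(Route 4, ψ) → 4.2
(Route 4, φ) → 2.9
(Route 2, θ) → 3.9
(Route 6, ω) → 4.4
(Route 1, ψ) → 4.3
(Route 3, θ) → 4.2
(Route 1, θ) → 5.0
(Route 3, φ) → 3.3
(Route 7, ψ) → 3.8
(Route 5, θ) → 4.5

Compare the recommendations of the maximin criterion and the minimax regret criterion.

Row minima: Route 1=3.0, Route 2=2.9, Route 3=2.9, Route 4=2.9, Route 5=2.9, Route 6=3.3, Route 7=3.7
Best worst-case = 3.7 → Route 7.
Column bests: θ=5.0, φ=5.0, ψ=4.7, ω=4.9.
Route 1 regrets: 0.0, 1.3, 0.4, 1.9 → max 1.9
Route 2 regrets: 1.1, 2.1, 1.1, 0.0 → max 2.1
Route 3 regrets: 0.8, 1.7, 0.0, 2.0 → max 2.0
Route 4 regrets: 2.0, 2.1, 0.5, 0.5 → max 2.1
Route 5 regrets: 0.5, 0.0, 1.8, 1.8 → max 1.8
Route 6 regrets: 0.7, 0.6, 1.4, 0.5 → max 1.4
Route 7 regrets: 1.3, 0.2, 0.9, 0.1 → max 1.3
Smallest max regret = 1.3 → Route 7.

maximin → Route 7; minimax regret → Route 7 (agree)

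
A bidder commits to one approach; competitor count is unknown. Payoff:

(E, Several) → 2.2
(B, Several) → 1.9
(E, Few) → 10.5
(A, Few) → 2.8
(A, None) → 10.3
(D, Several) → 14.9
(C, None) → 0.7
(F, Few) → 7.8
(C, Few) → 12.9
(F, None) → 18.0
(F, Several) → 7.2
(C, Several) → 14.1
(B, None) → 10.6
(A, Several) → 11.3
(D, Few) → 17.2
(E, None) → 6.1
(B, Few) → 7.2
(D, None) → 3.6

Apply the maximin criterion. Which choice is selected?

F

Row minima: A=2.8, B=1.9, C=0.7, D=3.6, E=2.2, F=7.2
Best worst-case = 7.2 → F.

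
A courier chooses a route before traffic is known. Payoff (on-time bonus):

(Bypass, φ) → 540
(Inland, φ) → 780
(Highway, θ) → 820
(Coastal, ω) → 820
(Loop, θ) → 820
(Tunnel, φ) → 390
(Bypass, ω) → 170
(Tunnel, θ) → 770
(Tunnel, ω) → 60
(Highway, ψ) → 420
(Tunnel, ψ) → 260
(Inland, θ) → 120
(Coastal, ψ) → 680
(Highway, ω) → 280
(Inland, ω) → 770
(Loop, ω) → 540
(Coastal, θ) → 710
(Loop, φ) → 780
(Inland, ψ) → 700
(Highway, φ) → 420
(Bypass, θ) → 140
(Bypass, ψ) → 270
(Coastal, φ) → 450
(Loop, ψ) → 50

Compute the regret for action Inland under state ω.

50

Best payoff under ω is 820.
Regret = 820 − 770 = 50.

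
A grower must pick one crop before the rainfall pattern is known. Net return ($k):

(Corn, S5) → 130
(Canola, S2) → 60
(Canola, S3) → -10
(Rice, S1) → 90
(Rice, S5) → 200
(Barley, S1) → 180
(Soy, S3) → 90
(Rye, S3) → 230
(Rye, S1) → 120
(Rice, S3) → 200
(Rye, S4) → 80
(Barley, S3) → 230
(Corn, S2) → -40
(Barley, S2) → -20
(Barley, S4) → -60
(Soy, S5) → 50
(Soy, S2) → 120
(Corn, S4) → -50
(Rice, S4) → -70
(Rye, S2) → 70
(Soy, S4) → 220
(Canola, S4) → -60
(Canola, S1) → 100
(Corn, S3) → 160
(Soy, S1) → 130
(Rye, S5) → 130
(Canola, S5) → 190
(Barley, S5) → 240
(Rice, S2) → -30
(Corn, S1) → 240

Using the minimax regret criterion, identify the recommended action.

Column bests: S1=240, S2=120, S3=230, S4=220, S5=240.
Rice regrets: 150, 150, 30, 290, 40 → max 290
Soy regrets: 110, 0, 140, 0, 190 → max 190
Barley regrets: 60, 140, 0, 280, 0 → max 280
Canola regrets: 140, 60, 240, 280, 50 → max 280
Corn regrets: 0, 160, 70, 270, 110 → max 270
Rye regrets: 120, 50, 0, 140, 110 → max 140
Smallest max regret = 140 → Rye.

Rye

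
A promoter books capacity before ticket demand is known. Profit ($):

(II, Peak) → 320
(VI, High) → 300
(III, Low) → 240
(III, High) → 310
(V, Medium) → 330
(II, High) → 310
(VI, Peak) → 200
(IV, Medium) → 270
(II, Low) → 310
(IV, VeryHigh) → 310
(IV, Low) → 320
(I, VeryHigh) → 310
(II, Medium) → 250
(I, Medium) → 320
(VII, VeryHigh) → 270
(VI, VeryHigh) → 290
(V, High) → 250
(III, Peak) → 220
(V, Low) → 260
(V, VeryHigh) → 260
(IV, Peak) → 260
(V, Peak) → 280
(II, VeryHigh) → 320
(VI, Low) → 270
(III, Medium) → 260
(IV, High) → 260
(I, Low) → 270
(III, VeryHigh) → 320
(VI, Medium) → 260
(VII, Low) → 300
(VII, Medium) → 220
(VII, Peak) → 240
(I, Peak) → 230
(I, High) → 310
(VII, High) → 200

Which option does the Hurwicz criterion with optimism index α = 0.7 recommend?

I: 0.7·320 + 0.3·230 = 293
II: 0.7·320 + 0.3·250 = 299
III: 0.7·320 + 0.3·220 = 290
IV: 0.7·320 + 0.3·260 = 302
V: 0.7·330 + 0.3·250 = 306
VI: 0.7·300 + 0.3·200 = 270
VII: 0.7·300 + 0.3·200 = 270
Highest Hurwicz score = 306 → V.

V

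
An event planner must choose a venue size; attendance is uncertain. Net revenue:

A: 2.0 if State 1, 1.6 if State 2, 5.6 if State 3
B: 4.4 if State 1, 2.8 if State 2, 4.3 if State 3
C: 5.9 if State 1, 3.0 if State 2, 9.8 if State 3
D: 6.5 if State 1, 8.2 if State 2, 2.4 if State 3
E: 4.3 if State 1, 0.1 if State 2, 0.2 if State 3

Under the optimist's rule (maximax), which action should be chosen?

C

Row maxima: A=5.6, B=4.4, C=9.8, D=8.2, E=4.3
Best best-case = 9.8 → C.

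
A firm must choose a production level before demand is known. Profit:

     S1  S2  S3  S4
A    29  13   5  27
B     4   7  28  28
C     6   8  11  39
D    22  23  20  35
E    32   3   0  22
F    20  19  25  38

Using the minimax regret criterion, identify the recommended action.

Column bests: S1=32, S2=23, S3=28, S4=39.
A regrets: 3, 10, 23, 12 → max 23
B regrets: 28, 16, 0, 11 → max 28
C regrets: 26, 15, 17, 0 → max 26
D regrets: 10, 0, 8, 4 → max 10
E regrets: 0, 20, 28, 17 → max 28
F regrets: 12, 4, 3, 1 → max 12
Smallest max regret = 10 → D.

D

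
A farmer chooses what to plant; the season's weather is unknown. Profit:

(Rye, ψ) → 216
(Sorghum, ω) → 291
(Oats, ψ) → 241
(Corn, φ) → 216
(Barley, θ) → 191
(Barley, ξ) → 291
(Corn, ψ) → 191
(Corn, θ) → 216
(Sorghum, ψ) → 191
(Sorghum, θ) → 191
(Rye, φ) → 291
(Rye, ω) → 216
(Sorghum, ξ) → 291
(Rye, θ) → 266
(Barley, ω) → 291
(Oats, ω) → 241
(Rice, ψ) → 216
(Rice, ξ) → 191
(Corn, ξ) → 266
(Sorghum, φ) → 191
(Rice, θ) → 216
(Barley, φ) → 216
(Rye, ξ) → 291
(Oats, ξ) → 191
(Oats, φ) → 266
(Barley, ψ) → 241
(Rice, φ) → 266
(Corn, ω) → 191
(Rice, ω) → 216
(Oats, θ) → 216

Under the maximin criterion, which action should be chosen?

Row minima: Corn=191, Rice=191, Oats=191, Rye=216, Barley=191, Sorghum=191
Best worst-case = 216 → Rye.

Rye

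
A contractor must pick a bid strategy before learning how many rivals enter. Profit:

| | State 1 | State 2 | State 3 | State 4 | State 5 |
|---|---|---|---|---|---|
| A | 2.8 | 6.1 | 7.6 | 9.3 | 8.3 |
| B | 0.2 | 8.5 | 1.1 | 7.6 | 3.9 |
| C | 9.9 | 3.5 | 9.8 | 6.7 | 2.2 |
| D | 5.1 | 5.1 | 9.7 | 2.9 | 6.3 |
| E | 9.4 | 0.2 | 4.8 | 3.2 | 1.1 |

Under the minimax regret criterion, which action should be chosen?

C

Column bests: State 1=9.9, State 2=8.5, State 3=9.8, State 4=9.3, State 5=8.3.
A regrets: 7.1, 2.4, 2.2, 0.0, 0.0 → max 7.1
B regrets: 9.7, 0.0, 8.7, 1.7, 4.4 → max 9.7
C regrets: 0.0, 5.0, 0.0, 2.6, 6.1 → max 6.1
D regrets: 4.8, 3.4, 0.1, 6.4, 2.0 → max 6.4
E regrets: 0.5, 8.3, 5.0, 6.1, 7.2 → max 8.3
Smallest max regret = 6.1 → C.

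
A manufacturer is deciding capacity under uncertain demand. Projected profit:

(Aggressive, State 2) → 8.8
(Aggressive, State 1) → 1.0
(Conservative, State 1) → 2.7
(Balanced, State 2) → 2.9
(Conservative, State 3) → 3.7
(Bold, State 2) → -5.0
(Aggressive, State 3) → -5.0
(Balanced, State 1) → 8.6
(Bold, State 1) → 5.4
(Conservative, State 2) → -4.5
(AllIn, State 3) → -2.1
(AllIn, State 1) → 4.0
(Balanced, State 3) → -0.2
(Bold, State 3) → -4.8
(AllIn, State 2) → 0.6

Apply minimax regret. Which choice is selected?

Column bests: State 1=8.6, State 2=8.8, State 3=3.7.
Conservative regrets: 5.9, 13.3, 0.0 → max 13.3
Balanced regrets: 0.0, 5.9, 3.9 → max 5.9
Aggressive regrets: 7.6, 0.0, 8.7 → max 8.7
Bold regrets: 3.2, 13.8, 8.5 → max 13.8
AllIn regrets: 4.6, 8.2, 5.8 → max 8.2
Smallest max regret = 5.9 → Balanced.

Balanced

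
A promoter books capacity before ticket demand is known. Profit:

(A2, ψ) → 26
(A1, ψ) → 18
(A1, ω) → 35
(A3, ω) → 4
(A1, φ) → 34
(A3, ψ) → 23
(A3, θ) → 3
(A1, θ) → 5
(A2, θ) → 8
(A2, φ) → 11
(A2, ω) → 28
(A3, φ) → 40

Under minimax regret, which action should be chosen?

A1

Column bests: θ=8, φ=40, ψ=26, ω=35.
A1 regrets: 3, 6, 8, 0 → max 8
A2 regrets: 0, 29, 0, 7 → max 29
A3 regrets: 5, 0, 3, 31 → max 31
Smallest max regret = 8 → A1.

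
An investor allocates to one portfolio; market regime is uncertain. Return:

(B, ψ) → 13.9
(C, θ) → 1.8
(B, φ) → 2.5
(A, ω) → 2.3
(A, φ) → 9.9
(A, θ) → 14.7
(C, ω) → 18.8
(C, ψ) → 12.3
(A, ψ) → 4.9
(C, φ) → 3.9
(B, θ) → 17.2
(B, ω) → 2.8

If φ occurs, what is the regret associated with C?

6.0

Best payoff under φ is 9.9.
Regret = 9.9 − 3.9 = 6.0.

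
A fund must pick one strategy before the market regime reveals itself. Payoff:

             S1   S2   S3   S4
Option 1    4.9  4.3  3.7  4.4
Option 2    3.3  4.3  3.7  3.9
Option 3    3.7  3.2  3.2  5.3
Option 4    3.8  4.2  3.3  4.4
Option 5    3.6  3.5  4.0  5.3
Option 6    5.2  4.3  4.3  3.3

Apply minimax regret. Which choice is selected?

Option 1

Column bests: S1=5.2, S2=4.3, S3=4.3, S4=5.3.
Option 1 regrets: 0.3, 0.0, 0.6, 0.9 → max 0.9
Option 2 regrets: 1.9, 0.0, 0.6, 1.4 → max 1.9
Option 3 regrets: 1.5, 1.1, 1.1, 0.0 → max 1.5
Option 4 regrets: 1.4, 0.1, 1.0, 0.9 → max 1.4
Option 5 regrets: 1.6, 0.8, 0.3, 0.0 → max 1.6
Option 6 regrets: 0.0, 0.0, 0.0, 2.0 → max 2.0
Smallest max regret = 0.9 → Option 1.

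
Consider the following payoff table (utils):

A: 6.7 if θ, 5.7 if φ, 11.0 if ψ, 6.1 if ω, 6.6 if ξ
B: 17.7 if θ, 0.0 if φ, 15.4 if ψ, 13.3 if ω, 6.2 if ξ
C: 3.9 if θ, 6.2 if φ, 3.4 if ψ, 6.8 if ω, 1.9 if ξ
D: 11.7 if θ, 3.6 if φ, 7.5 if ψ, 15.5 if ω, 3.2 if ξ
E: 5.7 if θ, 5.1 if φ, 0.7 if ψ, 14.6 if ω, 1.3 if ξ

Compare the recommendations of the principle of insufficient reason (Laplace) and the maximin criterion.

Row averages: A=7.22, B=10.52, C=4.44, D=8.3, E=5.48
Highest average = 10.52 → B.
Row minima: A=5.7, B=0.0, C=1.9, D=3.2, E=0.7
Best worst-case = 5.7 → A.

laplace → B; maximin → A (disagree)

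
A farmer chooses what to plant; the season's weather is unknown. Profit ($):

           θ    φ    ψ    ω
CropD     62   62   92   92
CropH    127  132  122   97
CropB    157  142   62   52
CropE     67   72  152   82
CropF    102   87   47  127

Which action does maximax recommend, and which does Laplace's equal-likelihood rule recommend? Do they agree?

Row maxima: CropD=92, CropH=132, CropB=157, CropE=152, CropF=127
Best best-case = 157 → CropB.
Row averages: CropD=77, CropH=119.5, CropB=103.25, CropE=93.25, CropF=90.75
Highest average = 119.5 → CropH.

maximax → CropB; laplace → CropH (disagree)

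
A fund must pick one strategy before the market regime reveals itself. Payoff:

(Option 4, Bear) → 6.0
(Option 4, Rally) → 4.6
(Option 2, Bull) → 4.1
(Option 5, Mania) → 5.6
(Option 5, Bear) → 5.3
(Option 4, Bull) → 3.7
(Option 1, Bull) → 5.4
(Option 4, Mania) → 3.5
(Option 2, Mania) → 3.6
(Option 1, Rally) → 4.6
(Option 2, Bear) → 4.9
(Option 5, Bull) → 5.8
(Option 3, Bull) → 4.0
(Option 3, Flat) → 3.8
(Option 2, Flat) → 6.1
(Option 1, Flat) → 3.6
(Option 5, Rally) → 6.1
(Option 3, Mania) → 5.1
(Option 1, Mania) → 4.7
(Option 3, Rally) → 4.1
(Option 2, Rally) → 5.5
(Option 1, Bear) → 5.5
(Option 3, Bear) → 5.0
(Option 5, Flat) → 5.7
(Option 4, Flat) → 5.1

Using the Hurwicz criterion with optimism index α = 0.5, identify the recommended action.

Option 5

Option 1: 0.5·5.5 + 0.5·3.6 = 4.55
Option 2: 0.5·6.1 + 0.5·3.6 = 4.85
Option 3: 0.5·5.1 + 0.5·3.8 = 4.45
Option 4: 0.5·6.0 + 0.5·3.5 = 4.75
Option 5: 0.5·6.1 + 0.5·5.3 = 5.7
Highest Hurwicz score = 5.7 → Option 5.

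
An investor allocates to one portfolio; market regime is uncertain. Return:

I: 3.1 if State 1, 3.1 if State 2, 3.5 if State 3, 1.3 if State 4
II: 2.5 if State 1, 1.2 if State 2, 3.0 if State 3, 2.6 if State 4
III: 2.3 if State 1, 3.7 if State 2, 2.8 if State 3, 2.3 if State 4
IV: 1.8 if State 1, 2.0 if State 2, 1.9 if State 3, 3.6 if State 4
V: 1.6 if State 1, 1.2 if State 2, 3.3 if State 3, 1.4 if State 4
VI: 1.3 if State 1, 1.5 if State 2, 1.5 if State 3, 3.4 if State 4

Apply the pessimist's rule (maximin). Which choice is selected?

III

Row minima: I=1.3, II=1.2, III=2.3, IV=1.8, V=1.2, VI=1.3
Best worst-case = 2.3 → III.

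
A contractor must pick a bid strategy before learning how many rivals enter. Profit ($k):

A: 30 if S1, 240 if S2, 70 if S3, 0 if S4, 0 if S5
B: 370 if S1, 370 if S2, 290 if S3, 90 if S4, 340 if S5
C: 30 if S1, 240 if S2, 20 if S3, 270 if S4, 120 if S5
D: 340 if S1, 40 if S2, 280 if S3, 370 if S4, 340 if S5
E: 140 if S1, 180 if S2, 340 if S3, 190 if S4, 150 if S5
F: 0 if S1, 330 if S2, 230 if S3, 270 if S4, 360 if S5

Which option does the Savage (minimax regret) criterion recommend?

Column bests: S1=370, S2=370, S3=340, S4=370, S5=360.
A regrets: 340, 130, 270, 370, 360 → max 370
B regrets: 0, 0, 50, 280, 20 → max 280
C regrets: 340, 130, 320, 100, 240 → max 340
D regrets: 30, 330, 60, 0, 20 → max 330
E regrets: 230, 190, 0, 180, 210 → max 230
F regrets: 370, 40, 110, 100, 0 → max 370
Smallest max regret = 230 → E.

E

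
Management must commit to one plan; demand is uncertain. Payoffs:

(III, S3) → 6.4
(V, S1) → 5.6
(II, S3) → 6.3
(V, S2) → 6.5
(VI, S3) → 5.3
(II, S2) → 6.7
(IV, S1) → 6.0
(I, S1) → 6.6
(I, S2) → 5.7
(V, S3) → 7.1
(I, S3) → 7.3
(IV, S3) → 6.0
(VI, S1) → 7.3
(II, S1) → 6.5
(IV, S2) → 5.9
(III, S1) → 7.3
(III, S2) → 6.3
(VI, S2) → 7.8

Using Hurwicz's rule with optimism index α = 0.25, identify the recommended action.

III

I: 0.25·7.3 + 0.75·5.7 = 6.1
II: 0.25·6.7 + 0.75·6.3 = 6.4
III: 0.25·7.3 + 0.75·6.3 = 6.55
IV: 0.25·6.0 + 0.75·5.9 = 5.925
V: 0.25·7.1 + 0.75·5.6 = 5.975
VI: 0.25·7.8 + 0.75·5.3 = 5.925
Highest Hurwicz score = 6.55 → III.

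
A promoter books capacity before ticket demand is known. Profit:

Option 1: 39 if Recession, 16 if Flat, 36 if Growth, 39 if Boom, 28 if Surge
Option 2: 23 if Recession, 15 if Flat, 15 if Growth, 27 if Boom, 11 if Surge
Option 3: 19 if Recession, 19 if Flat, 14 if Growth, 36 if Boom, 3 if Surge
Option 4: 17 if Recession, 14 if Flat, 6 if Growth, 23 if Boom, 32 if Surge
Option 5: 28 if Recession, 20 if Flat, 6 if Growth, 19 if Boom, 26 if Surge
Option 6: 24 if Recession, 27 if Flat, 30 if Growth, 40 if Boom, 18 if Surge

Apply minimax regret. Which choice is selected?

Column bests: Recession=39, Flat=27, Growth=36, Boom=40, Surge=32.
Option 1 regrets: 0, 11, 0, 1, 4 → max 11
Option 2 regrets: 16, 12, 21, 13, 21 → max 21
Option 3 regrets: 20, 8, 22, 4, 29 → max 29
Option 4 regrets: 22, 13, 30, 17, 0 → max 30
Option 5 regrets: 11, 7, 30, 21, 6 → max 30
Option 6 regrets: 15, 0, 6, 0, 14 → max 15
Smallest max regret = 11 → Option 1.

Option 1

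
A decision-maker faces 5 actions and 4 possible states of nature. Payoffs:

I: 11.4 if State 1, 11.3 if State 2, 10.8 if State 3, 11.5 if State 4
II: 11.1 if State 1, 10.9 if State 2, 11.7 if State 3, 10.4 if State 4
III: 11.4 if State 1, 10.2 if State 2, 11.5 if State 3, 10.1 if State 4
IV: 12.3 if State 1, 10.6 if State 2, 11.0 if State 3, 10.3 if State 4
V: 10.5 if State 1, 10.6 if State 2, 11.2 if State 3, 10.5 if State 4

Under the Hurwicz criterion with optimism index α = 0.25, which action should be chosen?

I

I: 0.25·11.5 + 0.75·10.8 = 10.975
II: 0.25·11.7 + 0.75·10.4 = 10.725
III: 0.25·11.5 + 0.75·10.1 = 10.45
IV: 0.25·12.3 + 0.75·10.3 = 10.8
V: 0.25·11.2 + 0.75·10.5 = 10.675
Highest Hurwicz score = 10.975 → I.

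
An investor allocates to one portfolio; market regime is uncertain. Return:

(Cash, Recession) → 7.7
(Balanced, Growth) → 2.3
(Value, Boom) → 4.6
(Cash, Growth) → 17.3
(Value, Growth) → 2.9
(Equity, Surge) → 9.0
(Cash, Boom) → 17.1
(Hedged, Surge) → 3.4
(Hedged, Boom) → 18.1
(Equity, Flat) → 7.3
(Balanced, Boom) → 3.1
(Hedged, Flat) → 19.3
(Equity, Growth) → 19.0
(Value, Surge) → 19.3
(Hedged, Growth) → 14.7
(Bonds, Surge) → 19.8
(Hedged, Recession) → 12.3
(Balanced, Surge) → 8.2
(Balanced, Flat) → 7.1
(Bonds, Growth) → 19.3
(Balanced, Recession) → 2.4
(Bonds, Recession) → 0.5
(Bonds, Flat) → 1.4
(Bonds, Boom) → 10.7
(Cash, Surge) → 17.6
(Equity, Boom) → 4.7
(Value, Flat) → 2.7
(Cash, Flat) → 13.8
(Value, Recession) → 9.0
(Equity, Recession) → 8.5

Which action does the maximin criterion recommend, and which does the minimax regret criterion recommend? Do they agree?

Row minima: Value=2.7, Equity=4.7, Cash=7.7, Balanced=2.3, Bonds=0.5, Hedged=3.4
Best worst-case = 7.7 → Cash.
Column bests: Recession=12.3, Flat=19.3, Growth=19.3, Boom=18.1, Surge=19.8.
Value regrets: 3.3, 16.6, 16.4, 13.5, 0.5 → max 16.6
Equity regrets: 3.8, 12.0, 0.3, 13.4, 10.8 → max 13.4
Cash regrets: 4.6, 5.5, 2.0, 1.0, 2.2 → max 5.5
Balanced regrets: 9.9, 12.2, 17.0, 15.0, 11.6 → max 17.0
Bonds regrets: 11.8, 17.9, 0.0, 7.4, 0.0 → max 17.9
Hedged regrets: 0.0, 0.0, 4.6, 0.0, 16.4 → max 16.4
Smallest max regret = 5.5 → Cash.

maximin → Cash; minimax regret → Cash (agree)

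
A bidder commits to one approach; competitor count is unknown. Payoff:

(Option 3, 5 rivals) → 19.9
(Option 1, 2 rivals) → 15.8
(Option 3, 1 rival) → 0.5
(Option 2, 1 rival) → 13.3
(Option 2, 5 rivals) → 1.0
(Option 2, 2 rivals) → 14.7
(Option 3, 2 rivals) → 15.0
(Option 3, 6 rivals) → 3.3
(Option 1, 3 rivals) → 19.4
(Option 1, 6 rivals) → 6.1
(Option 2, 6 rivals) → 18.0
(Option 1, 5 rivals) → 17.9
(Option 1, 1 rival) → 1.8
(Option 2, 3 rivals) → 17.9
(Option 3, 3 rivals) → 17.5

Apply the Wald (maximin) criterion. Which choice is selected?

Option 1

Row minima: Option 1=1.8, Option 2=1.0, Option 3=0.5
Best worst-case = 1.8 → Option 1.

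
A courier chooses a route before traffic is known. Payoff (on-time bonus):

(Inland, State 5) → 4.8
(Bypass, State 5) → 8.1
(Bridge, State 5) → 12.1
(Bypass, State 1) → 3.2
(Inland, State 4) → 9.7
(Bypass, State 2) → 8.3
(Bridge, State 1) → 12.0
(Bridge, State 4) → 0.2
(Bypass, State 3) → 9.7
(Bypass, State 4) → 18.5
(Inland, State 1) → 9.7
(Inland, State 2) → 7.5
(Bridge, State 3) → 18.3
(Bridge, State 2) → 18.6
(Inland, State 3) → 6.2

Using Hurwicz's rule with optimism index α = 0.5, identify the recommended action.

Bridge: 0.5·18.6 + 0.5·0.2 = 9.4
Inland: 0.5·9.7 + 0.5·4.8 = 7.25
Bypass: 0.5·18.5 + 0.5·3.2 = 10.85
Highest Hurwicz score = 10.85 → Bypass.

Bypass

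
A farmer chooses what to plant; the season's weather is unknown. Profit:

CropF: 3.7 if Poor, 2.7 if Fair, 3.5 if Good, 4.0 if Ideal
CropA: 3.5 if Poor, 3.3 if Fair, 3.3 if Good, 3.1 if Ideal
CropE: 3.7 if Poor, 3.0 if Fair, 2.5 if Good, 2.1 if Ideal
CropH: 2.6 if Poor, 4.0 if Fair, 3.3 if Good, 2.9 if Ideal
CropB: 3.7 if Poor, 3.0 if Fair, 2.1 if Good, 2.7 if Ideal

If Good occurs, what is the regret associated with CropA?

Best payoff under Good is 3.5.
Regret = 3.5 − 3.3 = 0.2.

0.2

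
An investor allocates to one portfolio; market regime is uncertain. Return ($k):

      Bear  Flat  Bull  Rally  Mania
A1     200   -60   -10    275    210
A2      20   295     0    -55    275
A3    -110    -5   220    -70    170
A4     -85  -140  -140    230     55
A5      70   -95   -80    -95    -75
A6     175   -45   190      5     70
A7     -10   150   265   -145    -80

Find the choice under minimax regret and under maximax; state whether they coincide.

Column bests: Bear=200, Flat=295, Bull=265, Rally=275, Mania=275.
A1 regrets: 0, 355, 275, 0, 65 → max 355
A2 regrets: 180, 0, 265, 330, 0 → max 330
A3 regrets: 310, 300, 45, 345, 105 → max 345
A4 regrets: 285, 435, 405, 45, 220 → max 435
A5 regrets: 130, 390, 345, 370, 350 → max 390
A6 regrets: 25, 340, 75, 270, 205 → max 340
A7 regrets: 210, 145, 0, 420, 355 → max 420
Smallest max regret = 330 → A2.
Row maxima: A1=275, A2=295, A3=220, A4=230, A5=70, A6=190, A7=265
Best best-case = 295 → A2.

minimax regret → A2; maximax → A2 (agree)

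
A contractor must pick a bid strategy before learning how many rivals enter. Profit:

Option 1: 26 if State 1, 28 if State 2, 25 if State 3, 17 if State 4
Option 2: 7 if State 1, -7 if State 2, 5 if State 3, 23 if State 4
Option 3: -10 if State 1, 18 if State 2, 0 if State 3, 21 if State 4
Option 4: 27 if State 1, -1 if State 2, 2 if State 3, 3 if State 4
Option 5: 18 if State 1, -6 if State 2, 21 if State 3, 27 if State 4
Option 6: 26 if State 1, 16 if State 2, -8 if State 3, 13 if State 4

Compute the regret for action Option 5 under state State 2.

Best payoff under State 2 is 28.
Regret = 28 − (-6) = 34.

34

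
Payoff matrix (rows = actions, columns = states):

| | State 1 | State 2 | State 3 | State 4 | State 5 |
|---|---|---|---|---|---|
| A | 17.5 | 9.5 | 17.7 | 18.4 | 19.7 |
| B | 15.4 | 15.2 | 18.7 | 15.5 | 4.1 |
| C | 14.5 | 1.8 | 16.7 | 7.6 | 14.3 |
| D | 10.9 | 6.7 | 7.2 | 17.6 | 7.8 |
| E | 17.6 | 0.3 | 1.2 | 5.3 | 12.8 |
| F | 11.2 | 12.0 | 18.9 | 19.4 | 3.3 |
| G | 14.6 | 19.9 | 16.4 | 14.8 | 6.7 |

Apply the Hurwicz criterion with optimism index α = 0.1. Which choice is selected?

A

A: 0.1·19.7 + 0.9·9.5 = 10.52
B: 0.1·18.7 + 0.9·4.1 = 5.56
C: 0.1·16.7 + 0.9·1.8 = 3.29
D: 0.1·17.6 + 0.9·6.7 = 7.79
E: 0.1·17.6 + 0.9·0.3 = 2.03
F: 0.1·19.4 + 0.9·3.3 = 4.91
G: 0.1·19.9 + 0.9·6.7 = 8.02
Highest Hurwicz score = 10.52 → A.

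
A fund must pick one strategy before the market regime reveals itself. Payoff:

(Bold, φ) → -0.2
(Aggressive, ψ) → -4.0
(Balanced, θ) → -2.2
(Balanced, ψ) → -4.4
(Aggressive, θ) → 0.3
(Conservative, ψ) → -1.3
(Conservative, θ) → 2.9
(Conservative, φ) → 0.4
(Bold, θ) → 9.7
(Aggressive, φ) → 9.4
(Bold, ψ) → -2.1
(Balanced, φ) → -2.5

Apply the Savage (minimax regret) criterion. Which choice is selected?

Conservative

Column bests: θ=9.7, φ=9.4, ψ=-1.3.
Conservative regrets: 6.8, 9.0, 0.0 → max 9.0
Balanced regrets: 11.9, 11.9, 3.1 → max 11.9
Aggressive regrets: 9.4, 0.0, 2.7 → max 9.4
Bold regrets: 0.0, 9.6, 0.8 → max 9.6
Smallest max regret = 9.0 → Conservative.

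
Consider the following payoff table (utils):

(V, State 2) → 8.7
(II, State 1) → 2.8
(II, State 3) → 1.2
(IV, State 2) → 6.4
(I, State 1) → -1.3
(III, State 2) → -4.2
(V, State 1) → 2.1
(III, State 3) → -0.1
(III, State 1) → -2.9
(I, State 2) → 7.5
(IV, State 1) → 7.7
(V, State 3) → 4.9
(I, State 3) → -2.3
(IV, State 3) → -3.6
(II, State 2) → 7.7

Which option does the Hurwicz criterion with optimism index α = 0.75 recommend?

V

I: 0.75·7.5 + 0.25·(-2.3) = 5.05
II: 0.75·7.7 + 0.25·1.2 = 6.075
III: 0.75·(-0.1) + 0.25·(-4.2) = -1.125
IV: 0.75·7.7 + 0.25·(-3.6) = 4.875
V: 0.75·8.7 + 0.25·2.1 = 7.05
Highest Hurwicz score = 7.05 → V.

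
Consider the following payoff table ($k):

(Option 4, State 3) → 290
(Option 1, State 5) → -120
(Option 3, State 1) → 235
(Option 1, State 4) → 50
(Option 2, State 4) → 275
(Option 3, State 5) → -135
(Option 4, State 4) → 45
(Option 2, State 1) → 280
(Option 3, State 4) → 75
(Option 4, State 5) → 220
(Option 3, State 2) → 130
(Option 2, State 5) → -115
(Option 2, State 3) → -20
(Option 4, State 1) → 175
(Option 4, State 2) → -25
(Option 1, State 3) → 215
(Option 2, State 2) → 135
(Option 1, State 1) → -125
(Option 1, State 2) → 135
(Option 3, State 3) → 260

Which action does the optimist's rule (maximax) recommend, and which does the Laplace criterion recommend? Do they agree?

maximax → Option 4; laplace → Option 4 (agree)

Row maxima: Option 1=215, Option 2=280, Option 3=260, Option 4=290
Best best-case = 290 → Option 4.
Row averages: Option 1=31, Option 2=111, Option 3=113, Option 4=141
Highest average = 141 → Option 4.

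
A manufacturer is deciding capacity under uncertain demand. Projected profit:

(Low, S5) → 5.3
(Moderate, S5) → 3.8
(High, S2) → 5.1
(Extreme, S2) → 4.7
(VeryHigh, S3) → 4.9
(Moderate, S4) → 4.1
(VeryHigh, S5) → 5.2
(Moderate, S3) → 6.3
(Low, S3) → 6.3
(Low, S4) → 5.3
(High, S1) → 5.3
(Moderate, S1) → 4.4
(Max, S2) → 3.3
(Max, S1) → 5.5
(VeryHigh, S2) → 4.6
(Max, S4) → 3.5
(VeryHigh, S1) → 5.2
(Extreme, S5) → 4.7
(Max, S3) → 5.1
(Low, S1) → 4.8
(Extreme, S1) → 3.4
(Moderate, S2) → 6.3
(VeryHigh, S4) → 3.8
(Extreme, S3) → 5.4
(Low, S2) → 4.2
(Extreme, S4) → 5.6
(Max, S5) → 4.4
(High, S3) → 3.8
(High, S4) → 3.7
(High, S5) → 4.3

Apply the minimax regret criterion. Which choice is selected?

Moderate

Column bests: S1=5.5, S2=6.3, S3=6.3, S4=5.6, S5=5.3.
Low regrets: 0.7, 2.1, 0.0, 0.3, 0.0 → max 2.1
Moderate regrets: 1.1, 0.0, 0.0, 1.5, 1.5 → max 1.5
High regrets: 0.2, 1.2, 2.5, 1.9, 1.0 → max 2.5
VeryHigh regrets: 0.3, 1.7, 1.4, 1.8, 0.1 → max 1.8
Extreme regrets: 2.1, 1.6, 0.9, 0.0, 0.6 → max 2.1
Max regrets: 0.0, 3.0, 1.2, 2.1, 0.9 → max 3.0
Smallest max regret = 1.5 → Moderate.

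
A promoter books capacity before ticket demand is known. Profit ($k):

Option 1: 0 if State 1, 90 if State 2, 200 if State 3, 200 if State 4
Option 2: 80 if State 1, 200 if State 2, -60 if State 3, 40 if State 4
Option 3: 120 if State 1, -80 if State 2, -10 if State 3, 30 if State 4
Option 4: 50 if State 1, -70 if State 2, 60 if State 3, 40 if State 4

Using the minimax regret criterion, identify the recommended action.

Option 1

Column bests: State 1=120, State 2=200, State 3=200, State 4=200.
Option 1 regrets: 120, 110, 0, 0 → max 120
Option 2 regrets: 40, 0, 260, 160 → max 260
Option 3 regrets: 0, 280, 210, 170 → max 280
Option 4 regrets: 70, 270, 140, 160 → max 270
Smallest max regret = 120 → Option 1.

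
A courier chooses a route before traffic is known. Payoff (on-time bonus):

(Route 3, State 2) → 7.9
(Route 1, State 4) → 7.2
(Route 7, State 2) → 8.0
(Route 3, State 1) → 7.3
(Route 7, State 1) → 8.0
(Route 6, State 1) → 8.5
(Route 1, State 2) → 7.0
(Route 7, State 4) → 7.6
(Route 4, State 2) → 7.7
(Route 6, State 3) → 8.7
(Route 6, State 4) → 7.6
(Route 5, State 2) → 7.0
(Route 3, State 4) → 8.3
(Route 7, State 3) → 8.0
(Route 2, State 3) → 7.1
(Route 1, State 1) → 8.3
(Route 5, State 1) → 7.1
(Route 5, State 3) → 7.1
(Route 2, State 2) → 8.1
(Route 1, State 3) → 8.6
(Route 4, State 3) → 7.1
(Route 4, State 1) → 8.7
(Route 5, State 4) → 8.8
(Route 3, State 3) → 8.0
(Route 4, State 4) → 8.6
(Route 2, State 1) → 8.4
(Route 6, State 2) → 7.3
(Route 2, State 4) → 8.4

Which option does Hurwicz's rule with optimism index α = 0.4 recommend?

Route 6

Route 1: 0.4·8.6 + 0.6·7.0 = 7.64
Route 2: 0.4·8.4 + 0.6·7.1 = 7.62
Route 3: 0.4·8.3 + 0.6·7.3 = 7.7
Route 4: 0.4·8.7 + 0.6·7.1 = 7.74
Route 5: 0.4·8.8 + 0.6·7.0 = 7.72
Route 6: 0.4·8.7 + 0.6·7.3 = 7.86
Route 7: 0.4·8.0 + 0.6·7.6 = 7.76
Highest Hurwicz score = 7.86 → Route 6.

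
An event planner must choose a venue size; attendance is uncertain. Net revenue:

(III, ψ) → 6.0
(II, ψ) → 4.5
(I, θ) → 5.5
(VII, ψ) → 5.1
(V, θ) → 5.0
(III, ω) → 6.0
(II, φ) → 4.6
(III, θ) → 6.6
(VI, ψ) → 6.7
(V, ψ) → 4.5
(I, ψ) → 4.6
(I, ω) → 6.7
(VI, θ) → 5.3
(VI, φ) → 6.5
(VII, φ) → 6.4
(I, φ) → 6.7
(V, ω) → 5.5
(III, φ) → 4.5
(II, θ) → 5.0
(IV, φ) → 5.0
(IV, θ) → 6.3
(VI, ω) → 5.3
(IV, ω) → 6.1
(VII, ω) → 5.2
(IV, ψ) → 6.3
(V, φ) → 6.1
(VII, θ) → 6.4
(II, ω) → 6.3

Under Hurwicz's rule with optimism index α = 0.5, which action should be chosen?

I: 0.5·6.7 + 0.5·4.6 = 5.65
II: 0.5·6.3 + 0.5·4.5 = 5.4
III: 0.5·6.6 + 0.5·4.5 = 5.55
IV: 0.5·6.3 + 0.5·5.0 = 5.65
V: 0.5·6.1 + 0.5·4.5 = 5.3
VI: 0.5·6.7 + 0.5·5.3 = 6
VII: 0.5·6.4 + 0.5·5.1 = 5.75
Highest Hurwicz score = 6 → VI.

VI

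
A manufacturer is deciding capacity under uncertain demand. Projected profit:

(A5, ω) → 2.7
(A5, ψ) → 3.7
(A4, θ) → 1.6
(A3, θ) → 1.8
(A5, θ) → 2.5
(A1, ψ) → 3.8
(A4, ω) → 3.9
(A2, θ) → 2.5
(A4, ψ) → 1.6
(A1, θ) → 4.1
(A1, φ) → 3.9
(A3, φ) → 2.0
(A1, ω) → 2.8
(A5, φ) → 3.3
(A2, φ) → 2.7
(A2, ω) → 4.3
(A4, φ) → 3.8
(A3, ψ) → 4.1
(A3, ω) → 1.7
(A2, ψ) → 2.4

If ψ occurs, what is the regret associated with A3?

Best payoff under ψ is 4.1.
Regret = 4.1 − 4.1 = 0.0.

0.0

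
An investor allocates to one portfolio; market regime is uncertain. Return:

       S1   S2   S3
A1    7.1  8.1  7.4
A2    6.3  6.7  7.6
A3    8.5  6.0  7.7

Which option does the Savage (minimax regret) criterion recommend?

A1

Column bests: S1=8.5, S2=8.1, S3=7.7.
A1 regrets: 1.4, 0.0, 0.3 → max 1.4
A2 regrets: 2.2, 1.4, 0.1 → max 2.2
A3 regrets: 0.0, 2.1, 0.0 → max 2.1
Smallest max regret = 1.4 → A1.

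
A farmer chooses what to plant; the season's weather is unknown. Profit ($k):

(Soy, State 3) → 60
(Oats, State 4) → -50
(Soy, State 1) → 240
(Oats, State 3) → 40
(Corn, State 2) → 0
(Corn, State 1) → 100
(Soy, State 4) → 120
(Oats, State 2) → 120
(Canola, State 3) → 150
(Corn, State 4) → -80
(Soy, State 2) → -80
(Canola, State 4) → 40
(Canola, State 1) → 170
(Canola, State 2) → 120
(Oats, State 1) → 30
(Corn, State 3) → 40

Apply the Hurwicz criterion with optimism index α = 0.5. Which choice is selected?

Canola

Canola: 0.5·170 + 0.5·40 = 105
Oats: 0.5·120 + 0.5·(-50) = 35
Corn: 0.5·100 + 0.5·(-80) = 10
Soy: 0.5·240 + 0.5·(-80) = 80
Highest Hurwicz score = 105 → Canola.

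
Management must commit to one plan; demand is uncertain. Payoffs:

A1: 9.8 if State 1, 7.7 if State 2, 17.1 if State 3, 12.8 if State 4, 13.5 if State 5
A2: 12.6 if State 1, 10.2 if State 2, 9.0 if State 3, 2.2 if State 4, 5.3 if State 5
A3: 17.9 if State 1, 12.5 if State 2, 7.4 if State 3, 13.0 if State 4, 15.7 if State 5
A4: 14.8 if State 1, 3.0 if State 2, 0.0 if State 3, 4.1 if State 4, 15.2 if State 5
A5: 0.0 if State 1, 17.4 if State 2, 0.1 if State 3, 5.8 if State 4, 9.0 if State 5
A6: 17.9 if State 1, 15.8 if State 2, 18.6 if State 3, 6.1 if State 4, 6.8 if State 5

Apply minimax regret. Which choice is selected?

A6

Column bests: State 1=17.9, State 2=17.4, State 3=18.6, State 4=13.0, State 5=15.7.
A1 regrets: 8.1, 9.7, 1.5, 0.2, 2.2 → max 9.7
A2 regrets: 5.3, 7.2, 9.6, 10.8, 10.4 → max 10.8
A3 regrets: 0.0, 4.9, 11.2, 0.0, 0.0 → max 11.2
A4 regrets: 3.1, 14.4, 18.6, 8.9, 0.5 → max 18.6
A5 regrets: 17.9, 0.0, 18.5, 7.2, 6.7 → max 18.5
A6 regrets: 0.0, 1.6, 0.0, 6.9, 8.9 → max 8.9
Smallest max regret = 8.9 → A6.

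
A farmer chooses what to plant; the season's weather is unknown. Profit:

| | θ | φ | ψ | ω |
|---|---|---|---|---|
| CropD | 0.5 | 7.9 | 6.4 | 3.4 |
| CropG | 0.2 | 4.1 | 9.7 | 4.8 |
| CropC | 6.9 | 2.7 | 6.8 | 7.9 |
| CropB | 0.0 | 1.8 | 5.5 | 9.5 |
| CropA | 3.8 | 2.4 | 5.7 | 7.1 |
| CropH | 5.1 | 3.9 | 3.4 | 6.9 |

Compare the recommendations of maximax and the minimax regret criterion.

maximax → CropG; minimax regret → CropC (disagree)

Row maxima: CropD=7.9, CropG=9.7, CropC=7.9, CropB=9.5, CropA=7.1, CropH=6.9
Best best-case = 9.7 → CropG.
Column bests: θ=6.9, φ=7.9, ψ=9.7, ω=9.5.
CropD regrets: 6.4, 0.0, 3.3, 6.1 → max 6.4
CropG regrets: 6.7, 3.8, 0.0, 4.7 → max 6.7
CropC regrets: 0.0, 5.2, 2.9, 1.6 → max 5.2
CropB regrets: 6.9, 6.1, 4.2, 0.0 → max 6.9
CropA regrets: 3.1, 5.5, 4.0, 2.4 → max 5.5
CropH regrets: 1.8, 4.0, 6.3, 2.6 → max 6.3
Smallest max regret = 5.2 → CropC.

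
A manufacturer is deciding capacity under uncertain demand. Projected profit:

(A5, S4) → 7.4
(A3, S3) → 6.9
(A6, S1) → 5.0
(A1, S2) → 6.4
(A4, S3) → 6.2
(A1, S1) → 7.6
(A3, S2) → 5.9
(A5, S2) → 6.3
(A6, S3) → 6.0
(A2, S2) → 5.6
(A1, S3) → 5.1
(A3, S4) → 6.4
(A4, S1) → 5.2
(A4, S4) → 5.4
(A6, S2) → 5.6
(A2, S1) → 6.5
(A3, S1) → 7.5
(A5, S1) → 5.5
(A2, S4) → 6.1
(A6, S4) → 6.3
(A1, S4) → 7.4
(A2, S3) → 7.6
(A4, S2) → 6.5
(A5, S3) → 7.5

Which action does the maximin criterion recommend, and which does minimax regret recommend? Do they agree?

Row minima: A1=5.1, A2=5.6, A3=5.9, A4=5.2, A5=5.5, A6=5.0
Best worst-case = 5.9 → A3.
Column bests: S1=7.6, S2=6.5, S3=7.6, S4=7.4.
A1 regrets: 0.0, 0.1, 2.5, 0.0 → max 2.5
A2 regrets: 1.1, 0.9, 0.0, 1.3 → max 1.3
A3 regrets: 0.1, 0.6, 0.7, 1.0 → max 1.0
A4 regrets: 2.4, 0.0, 1.4, 2.0 → max 2.4
A5 regrets: 2.1, 0.2, 0.1, 0.0 → max 2.1
A6 regrets: 2.6, 0.9, 1.6, 1.1 → max 2.6
Smallest max regret = 1.0 → A3.

maximin → A3; minimax regret → A3 (agree)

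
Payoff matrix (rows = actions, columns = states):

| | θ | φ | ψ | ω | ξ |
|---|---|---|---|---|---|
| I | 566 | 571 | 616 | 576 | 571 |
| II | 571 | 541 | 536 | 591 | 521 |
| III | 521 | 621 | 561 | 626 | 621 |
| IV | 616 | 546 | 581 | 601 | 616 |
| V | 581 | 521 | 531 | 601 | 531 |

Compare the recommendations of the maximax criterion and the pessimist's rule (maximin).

maximax → III; maximin → I (disagree)

Row maxima: I=616, II=591, III=626, IV=616, V=601
Best best-case = 626 → III.
Row minima: I=566, II=521, III=521, IV=546, V=521
Best worst-case = 566 → I.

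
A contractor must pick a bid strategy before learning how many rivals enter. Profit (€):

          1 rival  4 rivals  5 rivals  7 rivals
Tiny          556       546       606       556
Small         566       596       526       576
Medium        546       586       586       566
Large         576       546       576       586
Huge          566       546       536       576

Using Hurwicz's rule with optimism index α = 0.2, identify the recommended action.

Tiny: 0.2·606 + 0.8·546 = 558
Small: 0.2·596 + 0.8·526 = 540
Medium: 0.2·586 + 0.8·546 = 554
Large: 0.2·586 + 0.8·546 = 554
Huge: 0.2·576 + 0.8·536 = 544
Highest Hurwicz score = 558 → Tiny.

Tiny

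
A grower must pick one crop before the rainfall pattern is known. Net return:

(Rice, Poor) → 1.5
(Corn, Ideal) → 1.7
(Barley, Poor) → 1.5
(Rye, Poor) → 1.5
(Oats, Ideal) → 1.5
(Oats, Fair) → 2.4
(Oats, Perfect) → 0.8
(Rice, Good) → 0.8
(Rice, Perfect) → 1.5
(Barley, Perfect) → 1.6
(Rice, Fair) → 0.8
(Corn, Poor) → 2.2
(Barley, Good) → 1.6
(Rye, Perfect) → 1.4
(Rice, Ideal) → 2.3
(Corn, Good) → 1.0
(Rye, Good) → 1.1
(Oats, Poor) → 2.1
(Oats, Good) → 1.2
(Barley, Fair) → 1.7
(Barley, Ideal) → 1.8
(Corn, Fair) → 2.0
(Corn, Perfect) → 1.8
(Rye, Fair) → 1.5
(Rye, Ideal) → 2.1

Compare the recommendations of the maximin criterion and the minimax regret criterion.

maximin → Barley; minimax regret → Corn (disagree)

Row minima: Oats=0.8, Corn=1.0, Rye=1.1, Barley=1.5, Rice=0.8
Best worst-case = 1.5 → Barley.
Column bests: Poor=2.2, Fair=2.4, Good=1.6, Ideal=2.3, Perfect=1.8.
Oats regrets: 0.1, 0.0, 0.4, 0.8, 1.0 → max 1.0
Corn regrets: 0.0, 0.4, 0.6, 0.6, 0.0 → max 0.6
Rye regrets: 0.7, 0.9, 0.5, 0.2, 0.4 → max 0.9
Barley regrets: 0.7, 0.7, 0.0, 0.5, 0.2 → max 0.7
Rice regrets: 0.7, 1.6, 0.8, 0.0, 0.3 → max 1.6
Smallest max regret = 0.6 → Corn.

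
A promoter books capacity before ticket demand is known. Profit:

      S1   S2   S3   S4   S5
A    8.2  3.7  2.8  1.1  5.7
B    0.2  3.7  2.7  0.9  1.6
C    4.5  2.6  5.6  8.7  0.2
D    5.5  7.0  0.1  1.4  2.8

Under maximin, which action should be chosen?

Row minima: A=1.1, B=0.2, C=0.2, D=0.1
Best worst-case = 1.1 → A.

A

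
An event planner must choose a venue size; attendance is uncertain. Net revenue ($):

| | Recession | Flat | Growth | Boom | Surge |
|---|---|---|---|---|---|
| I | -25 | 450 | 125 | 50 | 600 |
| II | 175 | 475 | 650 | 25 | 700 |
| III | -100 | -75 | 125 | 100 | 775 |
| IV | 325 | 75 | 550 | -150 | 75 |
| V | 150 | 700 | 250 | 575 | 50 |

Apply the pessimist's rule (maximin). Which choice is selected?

V

Row minima: I=-25, II=25, III=-100, IV=-150, V=50
Best worst-case = 50 → V.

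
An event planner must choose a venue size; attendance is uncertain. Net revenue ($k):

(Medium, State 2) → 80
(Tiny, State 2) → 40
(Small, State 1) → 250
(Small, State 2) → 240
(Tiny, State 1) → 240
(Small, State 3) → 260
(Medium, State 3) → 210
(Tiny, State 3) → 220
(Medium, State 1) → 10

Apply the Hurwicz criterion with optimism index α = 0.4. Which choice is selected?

Small

Tiny: 0.4·240 + 0.6·40 = 120
Small: 0.4·260 + 0.6·240 = 248
Medium: 0.4·210 + 0.6·10 = 90
Highest Hurwicz score = 248 → Small.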